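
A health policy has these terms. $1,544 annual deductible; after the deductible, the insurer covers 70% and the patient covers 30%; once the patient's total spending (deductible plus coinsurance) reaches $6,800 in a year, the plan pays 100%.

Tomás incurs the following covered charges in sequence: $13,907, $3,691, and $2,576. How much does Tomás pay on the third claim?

$439.80

#1 ($13,907): $1,544 to deductible, leaving $12,363; coinsurance $12,363 × 30% = $3,708.90. Cost to patient: $5,252.90. OOP to date $5,252.90.
#2 ($3,691): deductible already satisfied, so patient's share is 30% × $3,691 = $1,107.30. Patient owes $1,107.30 (running OOP $6,360.20).
#3 ($2,576): deductible already satisfied, so patient's share is 30% × $2,576 = $772.80. Adding that to $6,360.20 gives $7,133, past the $6,800 cap; patient pays only $6,800 − $6,360.20 = $439.80.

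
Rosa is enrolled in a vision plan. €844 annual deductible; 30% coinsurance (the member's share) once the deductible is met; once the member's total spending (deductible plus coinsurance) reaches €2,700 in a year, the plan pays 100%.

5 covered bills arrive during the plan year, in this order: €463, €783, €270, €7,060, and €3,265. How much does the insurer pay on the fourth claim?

€5,405.60

#1 (€463): all of it applies to the deductible. Member owes €463 (running OOP €463). Insurer: €463 − €463 = €0.
#2 (€783): €381 to deductible, leaving €402; member's 30% is €120.60. Cost to member: €501.60. OOP to date €964.60. Plan pays €783 − €501.60 = €281.40.
#3 (€270): 30% coinsurance on €270 = €81. Member owes €81 (running OOP €1,045.60). Insurer: €270 − €81 = €189.
#4 (€7,060): deductible met; 30% of €7,060 = €2,118. Adding that to €1,045.60 gives €3,163.60, past the €2,700 cap; member pays only €2,700 − €1,045.60 = €1,654.40. Insurer: €7,060 − €1,654.40 = €5,405.60.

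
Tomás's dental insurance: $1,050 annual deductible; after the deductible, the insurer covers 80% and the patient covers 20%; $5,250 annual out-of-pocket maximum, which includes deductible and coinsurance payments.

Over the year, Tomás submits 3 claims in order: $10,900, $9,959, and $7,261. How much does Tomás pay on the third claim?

$238.20

Bill 1, $10,900: deductible takes $1,050, $9,850 remains; patient's 20% is $1,970. Cost to patient: $3,020. OOP to date $3,020.
Bill 2, $9,959: deductible already satisfied, so patient's share is 20% × $9,959 = $1,991.80. Patient pays $1,991.80; OOP now $5,011.80.
Bill 3, $7,261: 20% coinsurance on $7,261 = $1,452.20. That would push OOP to $6,464, over the $5,250 cap, so patient pays $5,250 − $5,011.80 = $238.20.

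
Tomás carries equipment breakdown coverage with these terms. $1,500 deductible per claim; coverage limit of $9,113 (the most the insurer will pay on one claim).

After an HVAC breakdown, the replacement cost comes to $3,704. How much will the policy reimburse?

Less the $1,500 deductible: $3,704 − $1,500 = $2,204.
$2,204 ≤ $9,113, so the limit doesn't bind; insurer pays $2,204.

$2,204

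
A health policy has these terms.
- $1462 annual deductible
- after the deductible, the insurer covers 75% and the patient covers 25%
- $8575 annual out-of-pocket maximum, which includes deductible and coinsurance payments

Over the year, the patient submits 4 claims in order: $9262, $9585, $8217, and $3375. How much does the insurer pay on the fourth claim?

#1 ($9262): $1462 finishes the deductible; $7800 goes to coinsurance; patient's 25% is $1950. Patient owes $3412 (running OOP $3412). Plan pays $9262 − $3412 = $5850.
#2 ($9585): deductible met; 25% of $9585 = $2396.25. Patient owes $2396.25 (running OOP $5808.25). Insurer: $9585 − $2396.25 = $7188.75.
#3 ($8217): deductible met; 25% of $8217 = $2054.25. Cost to patient: $2054.25. OOP to date $7862.50. Plan pays $8217 − $2054.25 = $6162.75.
#4 ($3375): deductible already satisfied, so patient's share is 25% × $3375 = $843.75. That would push OOP to $8706.25, over the $8575 cap, so patient pays $8575 − $7862.50 = $712.50. Plan pays $3375 − $712.50 = $2662.50.

$2662.50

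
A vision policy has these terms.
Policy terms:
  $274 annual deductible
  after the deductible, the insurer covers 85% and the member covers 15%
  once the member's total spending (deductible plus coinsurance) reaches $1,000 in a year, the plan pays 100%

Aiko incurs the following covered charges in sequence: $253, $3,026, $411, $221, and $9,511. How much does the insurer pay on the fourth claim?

$187.85

Claim 1 — $253: fully absorbed by the deductible. Member owes $253 (running OOP $253). Insurer: $253 − $253 = $0.
Claim 2 — $3,026: $21 to deductible, leaving $3,005; coinsurance $3,005 × 15% = $450.75. Member pays $471.75; OOP now $724.75. Insurer: $3,026 − $471.75 = $2,554.25.
Claim 3 — $411: deductible met; 15% of $411 = $61.65. Cost to member: $61.65. OOP to date $786.40. Insurer: $411 − $61.65 = $349.35.
Claim 4 — $221: deductible met; 15% of $221 = $33.15. Cost to member: $33.15. OOP to date $819.55. Insurer: $221 − $33.15 = $187.85.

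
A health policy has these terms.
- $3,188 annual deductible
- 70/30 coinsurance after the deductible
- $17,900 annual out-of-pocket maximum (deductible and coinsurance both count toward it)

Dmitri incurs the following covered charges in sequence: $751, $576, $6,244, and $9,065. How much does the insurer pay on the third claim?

$3,068.10

Claim 1 — $751: entire amount goes to the deductible. Patient pays $751; OOP now $751. Plan pays $751 − $751 = $0.
Claim 2 — $576: entire amount goes to the deductible. Patient pays $576; OOP now $1,327. Insurer: $576 − $576 = $0.
Claim 3 — $6,244: $1,861 finishes the deductible; $4,383 goes to coinsurance; 30% of $4,383 = $1,314.90. Patient pays $3,175.90; OOP now $4,502.90. Insurer: $6,244 − $3,175.90 = $3,068.10.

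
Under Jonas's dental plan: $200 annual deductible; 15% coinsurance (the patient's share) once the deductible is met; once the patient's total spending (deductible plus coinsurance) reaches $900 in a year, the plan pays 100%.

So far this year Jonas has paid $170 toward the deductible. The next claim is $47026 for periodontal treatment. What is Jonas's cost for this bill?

$730

$170 of the $200 deductible is already met, leaving $30.
That leaves $47026 − $30 = $46996 for coinsurance.
Patient's 15% share of $46996 is $7049.40.
Patient responsibility before any cap: $30 + $7049.40 = $7079.40.
That would bring total out-of-pocket to $7249.40, past the $900 cap. The patient is capped at $900 − $170 = $730 on this claim.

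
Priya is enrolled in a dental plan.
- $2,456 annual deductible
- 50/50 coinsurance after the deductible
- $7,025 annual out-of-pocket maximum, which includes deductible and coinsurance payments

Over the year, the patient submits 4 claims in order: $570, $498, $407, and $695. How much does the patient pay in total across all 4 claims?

$2,170

Bill 1, $570: all of it applies to the deductible. Patient pays $570; OOP now $570.
Bill 2, $498: fully absorbed by the deductible. Patient owes $498 (running OOP $1,068).
Bill 3, $407: entire amount goes to the deductible. Cost to patient: $407. OOP to date $1,475.
Bill 4, $695: entire amount goes to the deductible. Cost to patient: $695. OOP to date $2,170.
Total paid by the patient: $570 + $498 + $407 + $695 = $2,170.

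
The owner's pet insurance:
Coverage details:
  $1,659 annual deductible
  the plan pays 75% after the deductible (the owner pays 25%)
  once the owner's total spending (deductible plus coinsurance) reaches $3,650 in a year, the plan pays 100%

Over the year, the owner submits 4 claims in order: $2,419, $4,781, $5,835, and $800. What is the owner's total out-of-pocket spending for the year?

Claim 1 — $2,419: deductible takes $1,659, $760 remains; owner's 25% is $190. Owner owes $1,849 (running OOP $1,849).
Claim 2 — $4,781: deductible met; 25% of $4,781 = $1,195.25. Cost to owner: $1,195.25. OOP to date $3,044.25.
Claim 3 — $5,835: deductible already satisfied, so owner's share is 25% × $5,835 = $1,458.75. Adding that to $3,044.25 gives $4,503, past the $3,650 cap; owner pays only $3,650 − $3,044.25 = $605.75.
Claim 4 — $800: 25% coinsurance on $800 = $200. OOP would hit $3,850 > $3,650, so the cap limits the owner to $3,650 − $3,650 = $0.
Summing the owner's payments: $1,849 + $1,195.25 + $605.75 + $0 = $3,650.

$3,650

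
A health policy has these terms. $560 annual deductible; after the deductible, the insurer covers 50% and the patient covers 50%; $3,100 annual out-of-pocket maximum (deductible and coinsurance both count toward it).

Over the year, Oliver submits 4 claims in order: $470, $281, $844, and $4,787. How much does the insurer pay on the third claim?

#1 ($470): all of it applies to the deductible. Cost to patient: $470. OOP to date $470. Insurer: $470 − $470 = $0.
#2 ($281): $90 to deductible, leaving $191; patient's 50% is $95.50. Cost to patient: $185.50. OOP to date $655.50. Plan pays $281 − $185.50 = $95.50.
#3 ($844): deductible already satisfied, so patient's share is 50% × $844 = $422. Patient pays $422; OOP now $1,077.50. Insurer: $844 − $422 = $422.

$422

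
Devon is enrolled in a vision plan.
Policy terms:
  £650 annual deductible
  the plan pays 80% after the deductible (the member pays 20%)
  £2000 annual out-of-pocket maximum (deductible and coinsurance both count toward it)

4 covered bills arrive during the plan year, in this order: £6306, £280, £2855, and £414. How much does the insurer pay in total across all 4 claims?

Claim 1 (£6306): £650 finishes the deductible; £5656 goes to coinsurance; coinsurance £5656 × 20% = £1131.20. Cost to member: £1781.20. OOP to date £1781.20. Insurer: £6306 − £1781.20 = £4524.80.
Claim 2 (£280): deductible met; 20% of £280 = £56. Member owes £56 (running OOP £1837.20). Insurer: £280 − £56 = £224.
Claim 3 (£2855): deductible already satisfied, so member's share is 20% × £2855 = £571. That would push OOP to £2408.20, over the £2000 cap, so member pays £2000 − £1837.20 = £162.80. Plan pays £2855 − £162.80 = £2692.20.
Claim 4 (£414): deductible met; 20% of £414 = £82.80. Adding that to £2000 gives £2082.80, past the £2000 cap; member pays only £2000 − £2000 = £0. Insurer: £414 − £0 = £414.
Insurer total: £4524.80 + £224 + £2692.20 + £414 = £7855.

£7855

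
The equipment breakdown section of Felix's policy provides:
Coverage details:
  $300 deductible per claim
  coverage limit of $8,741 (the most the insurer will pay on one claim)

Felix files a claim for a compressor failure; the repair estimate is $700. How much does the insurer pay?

After the deductible, $700 − $300 = $400 remains.
$400 is within the $8,741 limit, so the insurer pays $400.

$400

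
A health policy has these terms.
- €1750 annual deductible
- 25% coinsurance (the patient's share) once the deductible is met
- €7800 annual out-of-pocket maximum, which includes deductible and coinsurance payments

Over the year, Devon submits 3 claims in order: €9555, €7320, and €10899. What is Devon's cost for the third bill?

€2268.75

Claim 1 (€9555): €1750 finishes the deductible; €7805 goes to coinsurance; 25% of €7805 = €1951.25. Cost to patient: €3701.25. OOP to date €3701.25.
Claim 2 (€7320): deductible met; 25% of €7320 = €1830. Cost to patient: €1830. OOP to date €5531.25.
Claim 3 (€10899): deductible met; 25% of €10899 = €2724.75. Adding that to €5531.25 gives €8256, past the €7800 cap; patient pays only €7800 − €5531.25 = €2268.75.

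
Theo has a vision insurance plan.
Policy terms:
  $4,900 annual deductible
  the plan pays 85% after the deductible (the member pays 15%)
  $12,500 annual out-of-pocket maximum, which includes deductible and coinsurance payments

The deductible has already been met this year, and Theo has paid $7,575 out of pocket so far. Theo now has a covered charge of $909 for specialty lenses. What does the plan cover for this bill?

The deductible is already satisfied, so the full bill goes to coinsurance.
15% of $909 = $136.35 falls to the member.
Total out-of-pocket so far would be $7,575 + $136.35 = $7,711.35, below the $12,500 cap — no reduction.
The plan picks up $909 − $136.35 = $772.65.

$772.65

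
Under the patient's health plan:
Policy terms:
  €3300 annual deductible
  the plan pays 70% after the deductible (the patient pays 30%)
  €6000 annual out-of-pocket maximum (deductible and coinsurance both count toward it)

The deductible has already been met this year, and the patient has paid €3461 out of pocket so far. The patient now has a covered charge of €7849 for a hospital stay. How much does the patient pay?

With the deductible met, the entire €7849 is subject to coinsurance.
Coinsurance: €7849 × 30% = €2354.70.
Cumulative spending €3461 + €2354.70 = €5815.70 stays under the €6000 maximum.

€2354.70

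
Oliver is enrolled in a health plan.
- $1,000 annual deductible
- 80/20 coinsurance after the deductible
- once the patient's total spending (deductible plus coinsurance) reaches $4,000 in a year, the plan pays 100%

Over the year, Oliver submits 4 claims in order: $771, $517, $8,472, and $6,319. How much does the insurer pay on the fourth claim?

Claim 1 — $771: fully absorbed by the deductible. Cost to patient: $771. OOP to date $771. Plan pays $771 − $771 = $0.
Claim 2 — $517: $229 finishes the deductible; $288 goes to coinsurance; coinsurance $288 × 20% = $57.60. Cost to patient: $286.60. OOP to date $1,057.60. Plan pays $517 − $286.60 = $230.40.
Claim 3 — $8,472: deductible met; 20% of $8,472 = $1,694.40. Patient pays $1,694.40; OOP now $2,752. Plan pays $8,472 − $1,694.40 = $6,777.60.
Claim 4 — $6,319: deductible already satisfied, so patient's share is 20% × $6,319 = $1,263.80. Adding that to $2,752 gives $4,015.80, past the $4,000 cap; patient pays only $4,000 − $2,752 = $1,248. Insurer: $6,319 − $1,248 = $5,071.

$5,071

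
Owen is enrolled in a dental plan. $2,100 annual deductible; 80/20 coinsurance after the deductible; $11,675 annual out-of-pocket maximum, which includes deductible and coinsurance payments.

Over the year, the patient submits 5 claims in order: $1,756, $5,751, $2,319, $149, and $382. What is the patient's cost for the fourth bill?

Claim 1 ($1,756): fully absorbed by the deductible. Patient owes $1,756 (running OOP $1,756).
Claim 2 ($5,751): $344 to deductible, leaving $5,407; 20% of $5,407 = $1,081.40. Cost to patient: $1,425.40. OOP to date $3,181.40.
Claim 3 ($2,319): 20% coinsurance on $2,319 = $463.80. Cost to patient: $463.80. OOP to date $3,645.20.
Claim 4 ($149): deductible met; 20% of $149 = $29.80. Patient owes $29.80 (running OOP $3,675).

$29.80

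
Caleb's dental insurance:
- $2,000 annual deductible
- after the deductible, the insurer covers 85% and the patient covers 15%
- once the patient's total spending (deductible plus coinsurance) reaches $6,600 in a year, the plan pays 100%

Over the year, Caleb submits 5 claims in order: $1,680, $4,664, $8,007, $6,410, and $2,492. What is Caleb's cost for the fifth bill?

#1 ($1,680): fully absorbed by the deductible. Patient owes $1,680 (running OOP $1,680).
#2 ($4,664): deductible takes $320, $4,344 remains; patient's 15% is $651.60. Patient owes $971.60 (running OOP $2,651.60).
#3 ($8,007): deductible already satisfied, so patient's share is 15% × $8,007 = $1,201.05. Patient pays $1,201.05; OOP now $3,852.65.
#4 ($6,410): 15% coinsurance on $6,410 = $961.50. Cost to patient: $961.50. OOP to date $4,814.15.
#5 ($2,492): 15% coinsurance on $2,492 = $373.80. Patient pays $373.80; OOP now $5,187.95.

$373.80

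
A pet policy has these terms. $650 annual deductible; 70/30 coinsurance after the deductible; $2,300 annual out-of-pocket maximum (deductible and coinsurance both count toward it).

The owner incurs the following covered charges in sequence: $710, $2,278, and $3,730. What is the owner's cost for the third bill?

Bill 1, $710: deductible takes $650, $60 remains; owner's 30% is $18. Cost to owner: $668. OOP to date $668.
Bill 2, $2,278: 30% coinsurance on $2,278 = $683.40. Owner owes $683.40 (running OOP $1,351.40).
Bill 3, $3,730: 30% coinsurance on $3,730 = $1,119. That would push OOP to $2,470.40, over the $2,300 cap, so owner pays $2,300 − $1,351.40 = $948.60.

$948.60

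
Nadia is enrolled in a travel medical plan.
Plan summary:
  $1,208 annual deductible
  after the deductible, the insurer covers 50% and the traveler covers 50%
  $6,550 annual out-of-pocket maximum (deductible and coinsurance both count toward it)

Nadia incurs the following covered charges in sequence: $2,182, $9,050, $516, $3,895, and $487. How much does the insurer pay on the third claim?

Bill 1, $2,182: $1,208 finishes the deductible; $974 goes to coinsurance; traveler's 50% is $487. Traveler owes $1,695 (running OOP $1,695). Insurer: $2,182 − $1,695 = $487.
Bill 2, $9,050: 50% coinsurance on $9,050 = $4,525. Traveler owes $4,525 (running OOP $6,220). Plan pays $9,050 − $4,525 = $4,525.
Bill 3, $516: deductible met; 50% of $516 = $258. Traveler owes $258 (running OOP $6,478). Plan pays $516 − $258 = $258.

$258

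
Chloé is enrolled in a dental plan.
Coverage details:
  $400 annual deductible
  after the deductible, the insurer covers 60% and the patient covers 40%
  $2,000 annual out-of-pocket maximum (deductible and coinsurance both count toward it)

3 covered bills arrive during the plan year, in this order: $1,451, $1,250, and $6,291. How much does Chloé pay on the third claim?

$679.60

#1 ($1,451): $400 to deductible, leaving $1,051; 40% of $1,051 = $420.40. Patient owes $820.40 (running OOP $820.40).
#2 ($1,250): deductible already satisfied, so patient's share is 40% × $1,250 = $500. Patient pays $500; OOP now $1,320.40.
#3 ($6,291): deductible already satisfied, so patient's share is 40% × $6,291 = $2,516.40. Adding that to $1,320.40 gives $3,836.80, past the $2,000 cap; patient pays only $2,000 − $1,320.40 = $679.60.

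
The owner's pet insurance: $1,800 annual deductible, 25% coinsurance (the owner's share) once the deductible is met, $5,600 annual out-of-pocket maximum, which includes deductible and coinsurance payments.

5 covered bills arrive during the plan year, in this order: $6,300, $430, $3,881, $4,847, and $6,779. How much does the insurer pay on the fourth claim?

$3,635.25

Bill 1, $6,300: $1,800 to deductible, leaving $4,500; 25% of $4,500 = $1,125. Cost to owner: $2,925. OOP to date $2,925. Plan pays $6,300 − $2,925 = $3,375.
Bill 2, $430: deductible already satisfied, so owner's share is 25% × $430 = $107.50. Owner pays $107.50; OOP now $3,032.50. Plan pays $430 − $107.50 = $322.50.
Bill 3, $3,881: 25% coinsurance on $3,881 = $970.25. Owner pays $970.25; OOP now $4,002.75. Insurer: $3,881 − $970.25 = $2,910.75.
Bill 4, $4,847: 25% coinsurance on $4,847 = $1,211.75. Owner owes $1,211.75 (running OOP $5,214.50). Plan pays $4,847 − $1,211.75 = $3,635.25.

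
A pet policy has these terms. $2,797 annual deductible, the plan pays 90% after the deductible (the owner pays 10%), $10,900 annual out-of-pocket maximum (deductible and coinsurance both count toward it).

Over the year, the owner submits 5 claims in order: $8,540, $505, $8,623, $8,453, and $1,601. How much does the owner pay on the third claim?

$862.30

Claim 1 ($8,540): $2,797 to deductible, leaving $5,743; coinsurance $5,743 × 10% = $574.30. Owner owes $3,371.30 (running OOP $3,371.30).
Claim 2 ($505): deductible met; 10% of $505 = $50.50. Cost to owner: $50.50. OOP to date $3,421.80.
Claim 3 ($8,623): 10% coinsurance on $8,623 = $862.30. Owner owes $862.30 (running OOP $4,284.10).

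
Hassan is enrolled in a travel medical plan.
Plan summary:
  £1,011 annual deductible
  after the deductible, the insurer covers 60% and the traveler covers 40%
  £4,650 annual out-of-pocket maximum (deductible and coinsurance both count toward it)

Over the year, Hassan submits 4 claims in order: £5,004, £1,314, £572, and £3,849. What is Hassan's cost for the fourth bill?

Claim 1 (£5,004): £1,011 to deductible, leaving £3,993; coinsurance £3,993 × 40% = £1,597.20. Traveler owes £2,608.20 (running OOP £2,608.20).
Claim 2 (£1,314): deductible already satisfied, so traveler's share is 40% × £1,314 = £525.60. Traveler owes £525.60 (running OOP £3,133.80).
Claim 3 (£572): deductible met; 40% of £572 = £228.80. Traveler pays £228.80; OOP now £3,362.60.
Claim 4 (£3,849): deductible already satisfied, so traveler's share is 40% × £3,849 = £1,539.60. OOP would hit £4,902.20 > £4,650, so the cap limits the traveler to £4,650 − £3,362.60 = £1,287.40.

£1,287.40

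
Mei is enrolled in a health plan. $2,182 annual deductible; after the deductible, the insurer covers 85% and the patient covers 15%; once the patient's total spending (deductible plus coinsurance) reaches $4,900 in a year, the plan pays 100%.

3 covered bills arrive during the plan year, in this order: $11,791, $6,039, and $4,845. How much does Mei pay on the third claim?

$370.80

Claim 1 ($11,791): $2,182 to deductible, leaving $9,609; coinsurance $9,609 × 15% = $1,441.35. Patient owes $3,623.35 (running OOP $3,623.35).
Claim 2 ($6,039): deductible already satisfied, so patient's share is 15% × $6,039 = $905.85. Cost to patient: $905.85. OOP to date $4,529.20.
Claim 3 ($4,845): 15% coinsurance on $4,845 = $726.75. That would push OOP to $5,255.95, over the $4,900 cap, so patient pays $4,900 − $4,529.20 = $370.80.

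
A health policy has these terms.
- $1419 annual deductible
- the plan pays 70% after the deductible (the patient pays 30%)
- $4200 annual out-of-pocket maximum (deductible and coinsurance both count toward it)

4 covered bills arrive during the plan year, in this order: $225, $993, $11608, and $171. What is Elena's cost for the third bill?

#1 ($225): all of it applies to the deductible. Cost to patient: $225. OOP to date $225.
#2 ($993): fully absorbed by the deductible. Patient pays $993; OOP now $1218.
#3 ($11608): $201 to deductible, leaving $11407; 30% of $11407 = $3422.10. Together that's $201 + $3422.10 = $3623.10. Adding that to $1218 gives $4841.10, past the $4200 cap; patient pays only $4200 − $1218 = $2982.

$2982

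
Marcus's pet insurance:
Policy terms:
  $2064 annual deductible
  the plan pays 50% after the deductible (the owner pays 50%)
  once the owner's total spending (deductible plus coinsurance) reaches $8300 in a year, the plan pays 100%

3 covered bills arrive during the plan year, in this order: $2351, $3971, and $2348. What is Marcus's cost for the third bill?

Claim 1 ($2351): $2064 finishes the deductible; $287 goes to coinsurance; coinsurance $287 × 50% = $143.50. Owner owes $2207.50 (running OOP $2207.50).
Claim 2 ($3971): deductible already satisfied, so owner's share is 50% × $3971 = $1985.50. Owner owes $1985.50 (running OOP $4193).
Claim 3 ($2348): 50% coinsurance on $2348 = $1174. Owner pays $1174; OOP now $5367.

$1174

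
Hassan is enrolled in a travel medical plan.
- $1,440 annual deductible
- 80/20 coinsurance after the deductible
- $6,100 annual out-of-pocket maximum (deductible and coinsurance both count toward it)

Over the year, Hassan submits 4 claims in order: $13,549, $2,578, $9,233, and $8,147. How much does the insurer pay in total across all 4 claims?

$27,407

Claim 1 ($13,549): deductible takes $1,440, $12,109 remains; traveler's 20% is $2,421.80. Traveler pays $3,861.80; OOP now $3,861.80. Insurer: $13,549 − $3,861.80 = $9,687.20.
Claim 2 ($2,578): 20% coinsurance on $2,578 = $515.60. Traveler pays $515.60; OOP now $4,377.40. Insurer: $2,578 − $515.60 = $2,062.40.
Claim 3 ($9,233): deductible met; 20% of $9,233 = $1,846.60. That would push OOP to $6,224, over the $6,100 cap, so traveler pays $6,100 − $4,377.40 = $1,722.60. Insurer: $9,233 − $1,722.60 = $7,510.40.
Claim 4 ($8,147): 20% coinsurance on $8,147 = $1,629.40. Adding that to $6,100 gives $7,729.40, past the $6,100 cap; traveler pays only $6,100 − $6,100 = $0. Plan pays $8,147 − $0 = $8,147.
Insurer total: $9,687.20 + $2,062.40 + $7,510.40 + $8,147 = $27,407.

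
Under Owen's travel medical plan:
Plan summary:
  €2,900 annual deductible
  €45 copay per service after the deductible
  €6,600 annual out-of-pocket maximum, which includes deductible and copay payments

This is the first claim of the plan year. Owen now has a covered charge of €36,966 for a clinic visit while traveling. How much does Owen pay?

Nothing has been paid toward the €2,900 deductible, so the first €2,900 of this charge is applied there.
After the €2,900 deductible portion, €36,966 − €2,900 = €34,066 is subject to the copay.
Copay on this service: €45.
So the traveler owes €2,900 + €45 = €2,945 before any cap.
Total out-of-pocket so far would be €0 + €2,945 = €2,945, below the €6,600 cap — no reduction.

€2,945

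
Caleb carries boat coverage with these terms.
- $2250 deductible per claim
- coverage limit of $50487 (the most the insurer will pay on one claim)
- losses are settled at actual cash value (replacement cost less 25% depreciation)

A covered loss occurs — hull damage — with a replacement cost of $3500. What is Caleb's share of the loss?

$3125

At 25% depreciation, ACV = $3500 − $875 = $2625.
Less the $2250 deductible: $2625 − $2250 = $375.
$375 ≤ $50487, so the limit doesn't bind; insurer pays $375.
The owner bears the rest of the original loss: $3500 − $375 = $3125.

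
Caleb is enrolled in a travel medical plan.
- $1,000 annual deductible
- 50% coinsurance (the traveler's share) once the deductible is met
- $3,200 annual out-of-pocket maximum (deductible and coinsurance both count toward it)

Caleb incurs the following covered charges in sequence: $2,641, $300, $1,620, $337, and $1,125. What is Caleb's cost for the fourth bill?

$168.50

Claim 1 — $2,641: $1,000 to deductible, leaving $1,641; coinsurance $1,641 × 50% = $820.50. Traveler owes $1,820.50 (running OOP $1,820.50).
Claim 2 — $300: deductible already satisfied, so traveler's share is 50% × $300 = $150. Cost to traveler: $150. OOP to date $1,970.50.
Claim 3 — $1,620: 50% coinsurance on $1,620 = $810. Traveler pays $810; OOP now $2,780.50.
Claim 4 — $337: deductible met; 50% of $337 = $168.50. Traveler owes $168.50 (running OOP $2,949).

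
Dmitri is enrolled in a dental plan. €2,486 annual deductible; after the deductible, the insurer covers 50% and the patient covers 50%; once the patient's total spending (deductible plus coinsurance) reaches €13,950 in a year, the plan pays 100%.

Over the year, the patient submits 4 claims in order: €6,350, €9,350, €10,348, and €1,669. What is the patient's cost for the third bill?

€4,857

Claim 1 — €6,350: deductible takes €2,486, €3,864 remains; 50% of €3,864 = €1,932. Patient owes €4,418 (running OOP €4,418).
Claim 2 — €9,350: deductible met; 50% of €9,350 = €4,675. Patient pays €4,675; OOP now €9,093.
Claim 3 — €10,348: deductible already satisfied, so patient's share is 50% × €10,348 = €5,174. Adding that to €9,093 gives €14,267, past the €13,950 cap; patient pays only €13,950 − €9,093 = €4,857.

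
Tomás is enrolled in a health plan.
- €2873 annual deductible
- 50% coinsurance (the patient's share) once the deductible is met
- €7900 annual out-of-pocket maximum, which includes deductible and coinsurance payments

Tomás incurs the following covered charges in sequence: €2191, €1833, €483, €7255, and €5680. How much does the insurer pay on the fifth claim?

€5097.50

Claim 1 (€2191): entire amount goes to the deductible. Cost to patient: €2191. OOP to date €2191. Insurer: €2191 − €2191 = €0.
Claim 2 (€1833): €682 to deductible, leaving €1151; coinsurance €1151 × 50% = €575.50. Cost to patient: €1257.50. OOP to date €3448.50. Insurer: €1833 − €1257.50 = €575.50.
Claim 3 (€483): 50% coinsurance on €483 = €241.50. Cost to patient: €241.50. OOP to date €3690. Plan pays €483 − €241.50 = €241.50.
Claim 4 (€7255): deductible already satisfied, so patient's share is 50% × €7255 = €3627.50. Cost to patient: €3627.50. OOP to date €7317.50. Plan pays €7255 − €3627.50 = €3627.50.
Claim 5 (€5680): deductible met; 50% of €5680 = €2840. OOP would hit €10157.50 > €7900, so the cap limits the patient to €7900 − €7317.50 = €582.50. Plan pays €5680 − €582.50 = €5097.50.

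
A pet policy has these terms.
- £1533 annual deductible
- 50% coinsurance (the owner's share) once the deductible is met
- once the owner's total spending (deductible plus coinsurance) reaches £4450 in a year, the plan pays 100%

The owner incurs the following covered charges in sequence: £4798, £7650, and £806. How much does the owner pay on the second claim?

Claim 1 (£4798): £1533 finishes the deductible; £3265 goes to coinsurance; coinsurance £3265 × 50% = £1632.50. Owner owes £3165.50 (running OOP £3165.50).
Claim 2 (£7650): deductible met; 50% of £7650 = £3825. Adding that to £3165.50 gives £6990.50, past the £4450 cap; owner pays only £4450 − £3165.50 = £1284.50.

£1284.50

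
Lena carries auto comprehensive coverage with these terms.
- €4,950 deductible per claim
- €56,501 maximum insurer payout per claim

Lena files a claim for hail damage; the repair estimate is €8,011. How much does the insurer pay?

Subtract the deductible: €8,011 − €4,950 = €3,061.
That's under the €56,501 cap, so the insurer reimburses the full €3,061.

€3,061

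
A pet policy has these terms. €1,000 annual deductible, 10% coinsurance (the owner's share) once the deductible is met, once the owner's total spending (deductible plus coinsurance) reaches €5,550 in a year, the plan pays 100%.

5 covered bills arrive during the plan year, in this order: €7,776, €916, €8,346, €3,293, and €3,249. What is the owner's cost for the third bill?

Claim 1 — €7,776: deductible takes €1,000, €6,776 remains; 10% of €6,776 = €677.60. Owner pays €1,677.60; OOP now €1,677.60.
Claim 2 — €916: deductible met; 10% of €916 = €91.60. Owner owes €91.60 (running OOP €1,769.20).
Claim 3 — €8,346: 10% coinsurance on €8,346 = €834.60. Owner pays €834.60; OOP now €2,603.80.

€834.60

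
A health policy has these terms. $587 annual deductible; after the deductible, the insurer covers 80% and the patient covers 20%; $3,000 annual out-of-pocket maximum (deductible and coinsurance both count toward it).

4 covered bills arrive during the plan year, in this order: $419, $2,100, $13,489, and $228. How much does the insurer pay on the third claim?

Claim 1 ($419): entire amount goes to the deductible. Patient pays $419; OOP now $419. Insurer: $419 − $419 = $0.
Claim 2 ($2,100): deductible takes $168, $1,932 remains; coinsurance $1,932 × 20% = $386.40. Cost to patient: $554.40. OOP to date $973.40. Insurer: $2,100 − $554.40 = $1,545.60.
Claim 3 ($13,489): deductible already satisfied, so patient's share is 20% × $13,489 = $2,697.80. That would push OOP to $3,671.20, over the $3,000 cap, so patient pays $3,000 − $973.40 = $2,026.60. Insurer: $13,489 − $2,026.60 = $11,462.40.

$11,462.40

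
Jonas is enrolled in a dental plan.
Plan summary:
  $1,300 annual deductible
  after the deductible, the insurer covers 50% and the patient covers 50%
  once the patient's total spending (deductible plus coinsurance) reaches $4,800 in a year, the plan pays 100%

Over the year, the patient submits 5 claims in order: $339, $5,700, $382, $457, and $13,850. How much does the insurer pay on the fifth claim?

$13,139

#1 ($339): fully absorbed by the deductible. Patient pays $339; OOP now $339. Insurer: $339 − $339 = $0.
#2 ($5,700): $961 finishes the deductible; $4,739 goes to coinsurance; 50% of $4,739 = $2,369.50. Patient owes $3,330.50 (running OOP $3,669.50). Plan pays $5,700 − $3,330.50 = $2,369.50.
#3 ($382): 50% coinsurance on $382 = $191. Patient pays $191; OOP now $3,860.50. Plan pays $382 − $191 = $191.
#4 ($457): 50% coinsurance on $457 = $228.50. Patient owes $228.50 (running OOP $4,089). Plan pays $457 − $228.50 = $228.50.
#5 ($13,850): deductible met; 50% of $13,850 = $6,925. That would push OOP to $11,014, over the $4,800 cap, so patient pays $4,800 − $4,089 = $711. Plan pays $13,850 − $711 = $13,139.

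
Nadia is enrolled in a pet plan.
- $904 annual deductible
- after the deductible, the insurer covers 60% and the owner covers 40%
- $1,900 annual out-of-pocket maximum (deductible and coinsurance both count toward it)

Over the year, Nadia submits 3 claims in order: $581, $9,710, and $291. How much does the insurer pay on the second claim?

Claim 1 — $581: all of it applies to the deductible. Owner owes $581 (running OOP $581). Insurer: $581 − $581 = $0.
Claim 2 — $9,710: $323 to deductible, leaving $9,387; 40% of $9,387 = $3,754.80. Together that's $323 + $3,754.80 = $4,077.80. OOP would hit $4,658.80 > $1,900, so the cap limits the owner to $1,900 − $581 = $1,319. Insurer: $9,710 − $1,319 = $8,391.

$8,391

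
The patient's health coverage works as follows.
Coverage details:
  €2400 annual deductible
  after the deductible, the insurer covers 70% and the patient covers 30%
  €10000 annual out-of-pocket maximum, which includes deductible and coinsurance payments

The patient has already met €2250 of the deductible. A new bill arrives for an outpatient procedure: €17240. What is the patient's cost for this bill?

€2250 of the €2400 deductible is already met, leaving €150.
That leaves €17240 − €150 = €17090 for coinsurance.
30% of €17090 = €5127 falls to the patient.
That puts the patient's cost at €150 + €5127 = €5277 before any cap.
Total out-of-pocket so far would be €2250 + €5277 = €7527, below the €10000 cap — no reduction.

€5277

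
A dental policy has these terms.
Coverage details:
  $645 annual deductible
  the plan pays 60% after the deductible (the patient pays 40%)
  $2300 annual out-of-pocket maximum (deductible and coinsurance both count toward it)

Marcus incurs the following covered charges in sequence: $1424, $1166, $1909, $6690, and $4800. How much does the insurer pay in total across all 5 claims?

$13689

Bill 1, $1424: $645 to deductible, leaving $779; coinsurance $779 × 40% = $311.60. Patient owes $956.60 (running OOP $956.60). Plan pays $1424 − $956.60 = $467.40.
Bill 2, $1166: 40% coinsurance on $1166 = $466.40. Cost to patient: $466.40. OOP to date $1423. Plan pays $1166 − $466.40 = $699.60.
Bill 3, $1909: 40% coinsurance on $1909 = $763.60. Patient pays $763.60; OOP now $2186.60. Insurer: $1909 − $763.60 = $1145.40.
Bill 4, $6690: deductible met; 40% of $6690 = $2676. OOP would hit $4862.60 > $2300, so the cap limits the patient to $2300 − $2186.60 = $113.40. Plan pays $6690 − $113.40 = $6576.60.
Bill 5, $4800: deductible met; 40% of $4800 = $1920. OOP would hit $4220 > $2300, so the cap limits the patient to $2300 − $2300 = $0. Insurer: $4800 − $0 = $4800.
Insurer total = bills − patient's total = $15989 − $2300 = $13689.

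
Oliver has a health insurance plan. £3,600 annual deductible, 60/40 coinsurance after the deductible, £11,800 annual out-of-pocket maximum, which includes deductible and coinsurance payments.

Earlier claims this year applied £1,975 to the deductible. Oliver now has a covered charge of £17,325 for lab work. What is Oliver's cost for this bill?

£7,905

Deductible still to meet: £3,600 − £1,975 = £1,625.
After the £1,625 deductible portion, £17,325 − £1,625 = £15,700 is subject to coinsurance.
Coinsurance: £15,700 × 40% = £6,280.
So the patient owes £1,625 + £6,280 = £7,905 before any cap.
Year-to-date out-of-pocket becomes £1,975 + £7,905 = £9,880, still under the £11,800 maximum, so no cap applies.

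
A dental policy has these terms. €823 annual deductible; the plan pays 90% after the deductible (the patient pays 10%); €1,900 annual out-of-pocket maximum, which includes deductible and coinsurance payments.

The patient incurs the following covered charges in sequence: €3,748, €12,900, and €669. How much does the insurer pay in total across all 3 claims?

€15,417

Claim 1 (€3,748): deductible takes €823, €2,925 remains; coinsurance €2,925 × 10% = €292.50. Patient pays €1,115.50; OOP now €1,115.50. Plan pays €3,748 − €1,115.50 = €2,632.50.
Claim 2 (€12,900): deductible already satisfied, so patient's share is 10% × €12,900 = €1,290. Adding that to €1,115.50 gives €2,405.50, past the €1,900 cap; patient pays only €1,900 − €1,115.50 = €784.50. Plan pays €12,900 − €784.50 = €12,115.50.
Claim 3 (€669): deductible already satisfied, so patient's share is 10% × €669 = €66.90. OOP would hit €1,966.90 > €1,900, so the cap limits the patient to €1,900 − €1,900 = €0. Insurer: €669 − €0 = €669.
Insurer total = bills − patient's total = €17,317 − €1,900 = €15,417.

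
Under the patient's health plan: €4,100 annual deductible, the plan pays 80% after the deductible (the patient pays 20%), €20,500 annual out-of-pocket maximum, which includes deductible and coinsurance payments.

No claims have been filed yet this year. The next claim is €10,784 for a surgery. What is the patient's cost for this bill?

€5,436.80

Deductible not yet touched, so the first €4,100 of the bill goes to the deductible.
That leaves €10,784 − €4,100 = €6,684 for coinsurance.
20% of €6,684 = €1,336.80 falls to the patient.
Patient responsibility before any cap: €4,100 + €1,336.80 = €5,436.80.
Total out-of-pocket so far would be €0 + €5,436.80 = €5,436.80, below the €20,500 cap — no reduction.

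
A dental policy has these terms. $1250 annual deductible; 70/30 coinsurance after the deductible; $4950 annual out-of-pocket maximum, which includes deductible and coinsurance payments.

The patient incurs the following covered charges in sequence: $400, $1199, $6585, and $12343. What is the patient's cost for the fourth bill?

Bill 1, $400: entire amount goes to the deductible. Patient owes $400 (running OOP $400).
Bill 2, $1199: $850 finishes the deductible; $349 goes to coinsurance; coinsurance $349 × 30% = $104.70. Patient pays $954.70; OOP now $1354.70.
Bill 3, $6585: deductible met; 30% of $6585 = $1975.50. Patient owes $1975.50 (running OOP $3330.20).
Bill 4, $12343: 30% coinsurance on $12343 = $3702.90. That would push OOP to $7033.10, over the $4950 cap, so patient pays $4950 − $3330.20 = $1619.80.

$1619.80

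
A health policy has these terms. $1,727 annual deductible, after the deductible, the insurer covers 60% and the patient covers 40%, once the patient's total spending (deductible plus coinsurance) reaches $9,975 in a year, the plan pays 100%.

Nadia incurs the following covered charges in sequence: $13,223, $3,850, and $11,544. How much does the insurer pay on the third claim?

$9,434.40

Claim 1 — $13,223: deductible takes $1,727, $11,496 remains; 40% of $11,496 = $4,598.40. Patient pays $6,325.40; OOP now $6,325.40. Plan pays $13,223 − $6,325.40 = $6,897.60.
Claim 2 — $3,850: deductible already satisfied, so patient's share is 40% × $3,850 = $1,540. Patient owes $1,540 (running OOP $7,865.40). Insurer: $3,850 − $1,540 = $2,310.
Claim 3 — $11,544: 40% coinsurance on $11,544 = $4,617.60. That would push OOP to $12,483, over the $9,975 cap, so patient pays $9,975 − $7,865.40 = $2,109.60. Insurer: $11,544 − $2,109.60 = $9,434.40.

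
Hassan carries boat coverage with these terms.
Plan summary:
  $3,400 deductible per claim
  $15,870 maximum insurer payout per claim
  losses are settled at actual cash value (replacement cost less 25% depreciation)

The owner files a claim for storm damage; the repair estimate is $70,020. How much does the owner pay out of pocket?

$54,150

At 25% depreciation, ACV = $70,020 − $17,505 = $52,515.
After the deductible, $52,515 − $3,400 = $49,115 remains.
Since $49,115 > $15,870, the payout is capped at $15,870.
The owner bears the rest of the original loss: $70,020 − $15,870 = $54,150.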